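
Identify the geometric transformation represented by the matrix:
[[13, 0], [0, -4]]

This matrix represents: non-uniform scaling by sx = 13, sy = -4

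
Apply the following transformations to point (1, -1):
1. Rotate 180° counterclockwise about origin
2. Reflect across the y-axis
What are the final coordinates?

Step 1: Rotate 180° → (-1, 1)
Step 2: Reflect across y-axis → (1, 1)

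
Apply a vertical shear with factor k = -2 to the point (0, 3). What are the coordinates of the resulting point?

Shear matrix for vertical shear with factor k = -2:
[[1, 0], [-2, 1]]
Result: (0, 3) → (0, 3)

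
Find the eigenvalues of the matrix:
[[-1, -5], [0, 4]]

Characteristic equation: det(A - λI) = 0
λ² - (trace)λ + (det) = 0
trace = -1 + 4 = 3, det = (-1)(4) - (-5)(0) = -4
λ² - (3)λ + (-4) = 0
λ = (3 ± √((3)² - 4·(-4))) / 2 = (3 ± √25) / 2
Solving: λ = -1, 4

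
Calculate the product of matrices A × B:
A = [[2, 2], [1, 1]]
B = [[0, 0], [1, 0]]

Matrix multiplication:
C[0][0] = 2×0 + 2×1 = 2
C[0][1] = 2×0 + 2×0 = 0
C[1][0] = 1×0 + 1×1 = 1
C[1][1] = 1×0 + 1×0 = 0
Result: [[2, 0], [1, 0]]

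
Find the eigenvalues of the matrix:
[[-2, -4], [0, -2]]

Characteristic equation: det(A - λI) = 0
λ² - (trace)λ + (det) = 0
trace = -2 + -2 = -4, det = (-2)(-2) - (-4)(0) = 4
λ² - (-4)λ + (4) = 0
λ = (-4 ± √((-4)² - 4·(4))) / 2 = (-4 ± √0) / 2
Solving: λ = -2, -2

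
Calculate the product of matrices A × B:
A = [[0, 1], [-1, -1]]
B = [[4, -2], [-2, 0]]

Matrix multiplication:
C[0][0] = 0×4 + 1×-2 = -2
C[0][1] = 0×-2 + 1×0 = 0
C[1][0] = -1×4 + -1×-2 = -2
C[1][1] = -1×-2 + -1×0 = 2
Result: [[-2, 0], [-2, 2]]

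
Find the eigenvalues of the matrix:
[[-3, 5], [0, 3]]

Characteristic equation: det(A - λI) = 0
λ² - (trace)λ + (det) = 0
trace = -3 + 3 = 0, det = (-3)(3) - (5)(0) = -9
λ² - (0)λ + (-9) = 0
λ = (0 ± √((0)² - 4·(-9))) / 2 = (0 ± √36) / 2
Solving: λ = -3, 3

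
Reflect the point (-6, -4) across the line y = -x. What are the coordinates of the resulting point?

Reflection across line y = -x: (-6, -4) → (4, 6)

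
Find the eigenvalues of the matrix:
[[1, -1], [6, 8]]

Characteristic equation: det(A - λI) = 0
λ² - (trace)λ + (det) = 0
trace = 1 + 8 = 9, det = (1)(8) - (-1)(6) = 14
λ² - (9)λ + (14) = 0
λ = (9 ± √((9)² - 4·(14))) / 2 = (9 ± √25) / 2
Solving: λ = 2, 7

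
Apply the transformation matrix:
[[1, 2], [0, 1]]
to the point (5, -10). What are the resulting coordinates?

Matrix multiplication:
[[1, 2], [0, 1]] × [5, -10]ᵀ
= [(1)(5) + (2)(-10), (0)(5) + (1)(-10)]ᵀ
= [-15, -10]ᵀ
Result: (-15, -10)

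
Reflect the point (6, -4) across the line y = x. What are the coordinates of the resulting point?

Reflection across line y = x: (6, -4) → (-4, 6)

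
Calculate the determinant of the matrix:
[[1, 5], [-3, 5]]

For a 2×2 matrix [[a, b], [c, d]], det = ad - bc
det = (1)(5) - (5)(-3) = 5 - -15 = 20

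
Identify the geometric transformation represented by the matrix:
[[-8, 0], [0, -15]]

This matrix represents: non-uniform scaling by sx = -8, sy = -15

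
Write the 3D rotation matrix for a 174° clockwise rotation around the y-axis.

Rotation matrix for clockwise 174° around y-axis:
A clockwise rotation by 174° is a counterclockwise rotation by -174°.
cos(-174°) = -0.9945, sin(-174°) = -0.1045
Result: [[-0.9945, 0, -0.1045], [0, 1, 0], [0.1045, 0, -0.9945]]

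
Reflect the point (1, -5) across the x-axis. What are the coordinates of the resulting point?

Reflection across x-axis: (1, -5) → (1, 5)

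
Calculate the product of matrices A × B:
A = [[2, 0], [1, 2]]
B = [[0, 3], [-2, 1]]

Matrix multiplication:
C[0][0] = 2×0 + 0×-2 = 0
C[0][1] = 2×3 + 0×1 = 6
C[1][0] = 1×0 + 2×-2 = -4
C[1][1] = 1×3 + 2×1 = 5
Result: [[0, 6], [-4, 5]]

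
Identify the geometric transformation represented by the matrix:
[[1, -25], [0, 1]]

This matrix represents: horizontal shear with factor -25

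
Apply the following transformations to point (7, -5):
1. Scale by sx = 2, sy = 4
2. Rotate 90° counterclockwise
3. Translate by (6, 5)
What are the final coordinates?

Step 1: Scale → (14, -20)
Step 2: Rotate 90° → (20, 14)
Step 3: Translate → (26, 19)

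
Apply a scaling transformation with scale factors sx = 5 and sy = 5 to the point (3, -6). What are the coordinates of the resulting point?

Scaling matrix:
[[5, 0], [0, 5]]
Result: (3 × 5, -6 × 5) = (15, -30)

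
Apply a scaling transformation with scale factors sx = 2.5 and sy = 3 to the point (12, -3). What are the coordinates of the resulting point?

Scaling matrix:
[[2.50, 0], [0, 3]]
Result: (12 × 2.5, -3 × 3) = (30, -9)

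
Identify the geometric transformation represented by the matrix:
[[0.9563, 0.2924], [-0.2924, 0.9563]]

This matrix represents: rotation by 343° counterclockwise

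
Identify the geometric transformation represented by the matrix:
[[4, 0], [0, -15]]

This matrix represents: non-uniform scaling by sx = 4, sy = -15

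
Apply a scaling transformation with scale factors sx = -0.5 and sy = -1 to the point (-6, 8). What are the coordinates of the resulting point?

Scaling matrix:
[[-0.50, 0], [0, -1]]
Result: (-6 × -0.5, 8 × -1) = (3, -8)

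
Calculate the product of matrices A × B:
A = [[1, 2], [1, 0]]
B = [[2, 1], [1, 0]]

Matrix multiplication:
C[0][0] = 1×2 + 2×1 = 4
C[0][1] = 1×1 + 2×0 = 1
C[1][0] = 1×2 + 0×1 = 2
C[1][1] = 1×1 + 0×0 = 1
Result: [[4, 1], [2, 1]]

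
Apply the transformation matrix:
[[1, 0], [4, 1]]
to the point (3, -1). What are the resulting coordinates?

Matrix multiplication:
[[1, 0], [4, 1]] × [3, -1]ᵀ
= [(1)(3) + (0)(-1), (4)(3) + (1)(-1)]ᵀ
= [3, 11]ᵀ
Result: (3, 11)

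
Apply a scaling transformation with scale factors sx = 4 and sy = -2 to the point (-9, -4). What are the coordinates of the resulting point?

Scaling matrix:
[[4, 0], [0, -2]]
Result: (-9 × 4, -4 × -2) = (-36, 8)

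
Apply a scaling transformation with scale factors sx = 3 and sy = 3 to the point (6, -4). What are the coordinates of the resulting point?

Scaling matrix:
[[3, 0], [0, 3]]
Result: (6 × 3, -4 × 3) = (18, -12)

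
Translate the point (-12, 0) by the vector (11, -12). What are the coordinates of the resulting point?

Translation by (11, -12) (homogeneous matrix [[1, 0, 11], [0, 1, -12], [0, 0, 1]]):
x' = -12 + 11 = -1
y' = 0 + -12 = -12
Result: (-1, -12)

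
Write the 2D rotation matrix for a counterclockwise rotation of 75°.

Rotation matrix formula: [[cos θ, -sin θ], [sin θ, cos θ]]
For θ = 75°:
cos(75°) = 0.2588
sin(75°) = 0.9659
Result: [[0.2588, -0.9659], [0.9659, 0.2588]]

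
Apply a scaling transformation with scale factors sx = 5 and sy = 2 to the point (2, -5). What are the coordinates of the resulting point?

Scaling matrix:
[[5, 0], [0, 2]]
Result: (2 × 5, -5 × 2) = (10, -10)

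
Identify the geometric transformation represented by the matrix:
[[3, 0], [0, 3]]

This matrix represents: uniform scaling by factor 3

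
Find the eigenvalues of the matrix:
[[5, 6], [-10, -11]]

Characteristic equation: det(A - λI) = 0
λ² - (trace)λ + (det) = 0
trace = 5 + -11 = -6, det = (5)(-11) - (6)(-10) = 5
λ² - (-6)λ + (5) = 0
λ = (-6 ± √((-6)² - 4·(5))) / 2 = (-6 ± √16) / 2
Solving: λ = -5, -1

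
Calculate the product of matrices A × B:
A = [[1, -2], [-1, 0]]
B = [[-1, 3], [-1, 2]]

Matrix multiplication:
C[0][0] = 1×-1 + -2×-1 = 1
C[0][1] = 1×3 + -2×2 = -1
C[1][0] = -1×-1 + 0×-1 = 1
C[1][1] = -1×3 + 0×2 = -3
Result: [[1, -1], [1, -3]]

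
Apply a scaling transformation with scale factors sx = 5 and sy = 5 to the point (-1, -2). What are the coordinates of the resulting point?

Scaling matrix:
[[5, 0], [0, 5]]
Result: (-1 × 5, -2 × 5) = (-5, -10)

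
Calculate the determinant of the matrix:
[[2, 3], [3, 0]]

For a 2×2 matrix [[a, b], [c, d]], det = ad - bc
det = (2)(0) - (3)(3) = 0 - 9 = -9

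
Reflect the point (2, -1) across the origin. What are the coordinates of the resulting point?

Reflection across origin: (2, -1) → (-2, 1)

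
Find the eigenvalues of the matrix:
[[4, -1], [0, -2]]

Characteristic equation: det(A - λI) = 0
λ² - (trace)λ + (det) = 0
trace = 4 + -2 = 2, det = (4)(-2) - (-1)(0) = -8
λ² - (2)λ + (-8) = 0
λ = (2 ± √((2)² - 4·(-8))) / 2 = (2 ± √36) / 2
Solving: λ = -2, 4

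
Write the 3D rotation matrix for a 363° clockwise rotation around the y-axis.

Rotation matrix for clockwise 363° around y-axis:
A clockwise rotation by 363° is a counterclockwise rotation by -363°.
cos(-363°) = 0.9986, sin(-363°) = -0.0523
Result: [[0.9986, 0, -0.0523], [0, 1, 0], [0.0523, 0, 0.9986]]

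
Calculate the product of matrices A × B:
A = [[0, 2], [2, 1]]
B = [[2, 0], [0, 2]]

Matrix multiplication:
C[0][0] = 0×2 + 2×0 = 0
C[0][1] = 0×0 + 2×2 = 4
C[1][0] = 2×2 + 1×0 = 4
C[1][1] = 2×0 + 1×2 = 2
Result: [[0, 4], [4, 2]]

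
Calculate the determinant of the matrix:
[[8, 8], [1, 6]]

For a 2×2 matrix [[a, b], [c, d]], det = ad - bc
det = (8)(6) - (8)(1) = 48 - 8 = 40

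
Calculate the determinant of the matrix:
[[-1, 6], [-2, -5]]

For a 2×2 matrix [[a, b], [c, d]], det = ad - bc
det = (-1)(-5) - (6)(-2) = 5 - -12 = 17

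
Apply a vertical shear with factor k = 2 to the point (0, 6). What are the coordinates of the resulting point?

Shear matrix for vertical shear with factor k = 2:
[[1, 0], [2, 1]]
Result: (0, 6) → (0, 6)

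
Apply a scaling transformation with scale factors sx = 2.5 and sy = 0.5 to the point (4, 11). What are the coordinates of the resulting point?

Scaling matrix:
[[2.50, 0], [0, 0.50]]
Result: (4 × 2.5, 11 × 0.5) = (10, 5.5)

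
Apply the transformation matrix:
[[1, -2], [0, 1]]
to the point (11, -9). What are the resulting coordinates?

Matrix multiplication:
[[1, -2], [0, 1]] × [11, -9]ᵀ
= [(1)(11) + (-2)(-9), (0)(11) + (1)(-9)]ᵀ
= [29, -9]ᵀ
Result: (29, -9)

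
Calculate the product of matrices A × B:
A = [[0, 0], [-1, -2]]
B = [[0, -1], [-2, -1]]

Matrix multiplication:
C[0][0] = 0×0 + 0×-2 = 0
C[0][1] = 0×-1 + 0×-1 = 0
C[1][0] = -1×0 + -2×-2 = 4
C[1][1] = -1×-1 + -2×-1 = 3
Result: [[0, 0], [4, 3]]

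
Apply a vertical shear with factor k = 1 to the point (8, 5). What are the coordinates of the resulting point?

Shear matrix for vertical shear with factor k = 1:
[[1, 0], [1, 1]]
Result: (8, 5) → (8, 13)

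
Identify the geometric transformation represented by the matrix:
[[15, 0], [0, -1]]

This matrix represents: non-uniform scaling by sx = 15, sy = -1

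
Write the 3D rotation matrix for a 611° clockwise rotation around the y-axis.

Rotation matrix for clockwise 611° around y-axis:
A clockwise rotation by 611° is a counterclockwise rotation by -611°.
cos(-611°) = -0.3256, sin(-611°) = 0.9455
Result: [[-0.3256, 0, 0.9455], [0, 1, 0], [-0.9455, 0, -0.3256]]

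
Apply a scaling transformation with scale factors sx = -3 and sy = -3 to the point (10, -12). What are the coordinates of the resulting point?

Scaling matrix:
[[-3, 0], [0, -3]]
Result: (10 × -3, -12 × -3) = (-30, 36)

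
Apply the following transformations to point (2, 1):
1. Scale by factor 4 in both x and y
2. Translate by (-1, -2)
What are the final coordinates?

Step 1: Scale (2, 1) by 4 → (8, 4)
Step 2: Translate by (-1, -2) → (7, 2)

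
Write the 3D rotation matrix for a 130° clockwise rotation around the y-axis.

Rotation matrix for clockwise 130° around y-axis:
A clockwise rotation by 130° is a counterclockwise rotation by -130°.
cos(-130°) = -0.6428, sin(-130°) = -0.7660
Result: [[-0.6428, 0, -0.7660], [0, 1, 0], [0.7660, 0, -0.6428]]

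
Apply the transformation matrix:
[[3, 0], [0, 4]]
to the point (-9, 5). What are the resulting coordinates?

Matrix multiplication:
[[3, 0], [0, 4]] × [-9, 5]ᵀ
= [(3)(-9) + (0)(5), (0)(-9) + (4)(5)]ᵀ
= [-27, 20]ᵀ
Result: (-27, 20)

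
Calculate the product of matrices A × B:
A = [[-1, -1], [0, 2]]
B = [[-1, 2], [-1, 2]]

Matrix multiplication:
C[0][0] = -1×-1 + -1×-1 = 2
C[0][1] = -1×2 + -1×2 = -4
C[1][0] = 0×-1 + 2×-1 = -2
C[1][1] = 0×2 + 2×2 = 4
Result: [[2, -4], [-2, 4]]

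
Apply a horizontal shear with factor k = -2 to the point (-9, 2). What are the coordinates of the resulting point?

Shear matrix for horizontal shear with factor k = -2:
[[1, -2], [0, 1]]
Result: (-9, 2) → (-13, 2)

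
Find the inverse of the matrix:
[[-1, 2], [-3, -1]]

For [[a,b],[c,d]], inverse = (1/det)·[[d,-b],[-c,a]]
det = (-1)(-1) - (2)(-3) = 1 - -6 = 7
Inverse = (1/7)·[[-1, -2], [3, -1]]
= [[-1/7, -2/7], [3/7, -1/7]]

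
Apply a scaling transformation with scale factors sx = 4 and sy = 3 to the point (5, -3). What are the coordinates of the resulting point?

Scaling matrix:
[[4, 0], [0, 3]]
Result: (5 × 4, -3 × 3) = (20, -9)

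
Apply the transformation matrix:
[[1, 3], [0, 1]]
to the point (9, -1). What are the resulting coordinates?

Matrix multiplication:
[[1, 3], [0, 1]] × [9, -1]ᵀ
= [(1)(9) + (3)(-1), (0)(9) + (1)(-1)]ᵀ
= [6, -1]ᵀ
Result: (6, -1)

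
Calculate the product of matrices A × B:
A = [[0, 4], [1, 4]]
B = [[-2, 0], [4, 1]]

Matrix multiplication:
C[0][0] = 0×-2 + 4×4 = 16
C[0][1] = 0×0 + 4×1 = 4
C[1][0] = 1×-2 + 4×4 = 14
C[1][1] = 1×0 + 4×1 = 4
Result: [[16, 4], [14, 4]]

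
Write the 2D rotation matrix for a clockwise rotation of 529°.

Rotation matrix formula: [[cos θ, -sin θ], [sin θ, cos θ]]
A clockwise rotation by 529° is equivalent to a counterclockwise rotation by -529°.
For θ = -529°:
cos(-529°) = -0.9816
sin(-529°) = -0.1908
Result: [[-0.9816, 0.1908], [-0.1908, -0.9816]]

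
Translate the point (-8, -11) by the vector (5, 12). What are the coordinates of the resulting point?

Translation by (5, 12) (homogeneous matrix [[1, 0, 5], [0, 1, 12], [0, 0, 1]]):
x' = -8 + 5 = -3
y' = -11 + 12 = 1
Result: (-3, 1)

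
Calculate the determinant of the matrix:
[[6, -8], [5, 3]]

For a 2×2 matrix [[a, b], [c, d]], det = ad - bc
det = (6)(3) - (-8)(5) = 18 - -40 = 58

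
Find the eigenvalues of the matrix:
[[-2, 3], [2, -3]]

Characteristic equation: det(A - λI) = 0
λ² - (trace)λ + (det) = 0
trace = -2 + -3 = -5, det = (-2)(-3) - (3)(2) = 0
λ² - (-5)λ + (0) = 0
λ = (-5 ± √((-5)² - 4·(0))) / 2 = (-5 ± √25) / 2
Solving: λ = -5, 0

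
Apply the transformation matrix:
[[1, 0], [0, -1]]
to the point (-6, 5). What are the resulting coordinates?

Matrix multiplication:
[[1, 0], [0, -1]] × [-6, 5]ᵀ
= [(1)(-6) + (0)(5), (0)(-6) + (-1)(5)]ᵀ
= [-6, -5]ᵀ
Result: (-6, -5)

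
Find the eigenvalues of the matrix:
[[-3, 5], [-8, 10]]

Characteristic equation: det(A - λI) = 0
λ² - (trace)λ + (det) = 0
trace = -3 + 10 = 7, det = (-3)(10) - (5)(-8) = 10
λ² - (7)λ + (10) = 0
λ = (7 ± √((7)² - 4·(10))) / 2 = (7 ± √9) / 2
Solving: λ = 2, 5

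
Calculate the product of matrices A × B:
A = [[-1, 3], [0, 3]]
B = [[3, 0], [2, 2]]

Matrix multiplication:
C[0][0] = -1×3 + 3×2 = 3
C[0][1] = -1×0 + 3×2 = 6
C[1][0] = 0×3 + 3×2 = 6
C[1][1] = 0×0 + 3×2 = 6
Result: [[3, 6], [6, 6]]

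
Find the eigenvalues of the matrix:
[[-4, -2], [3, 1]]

Characteristic equation: det(A - λI) = 0
λ² - (trace)λ + (det) = 0
trace = -4 + 1 = -3, det = (-4)(1) - (-2)(3) = 2
λ² - (-3)λ + (2) = 0
λ = (-3 ± √((-3)² - 4·(2))) / 2 = (-3 ± √1) / 2
Solving: λ = -2, -1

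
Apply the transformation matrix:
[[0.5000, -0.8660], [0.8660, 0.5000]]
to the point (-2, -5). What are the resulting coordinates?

Matrix multiplication:
[[0.5000, -0.8660], [0.8660, 0.5000]] × [-2, -5]ᵀ
= [(0.5000)(-2) + (-0.8660)(-5), (0.8660)(-2) + (0.5000)(-5)]ᵀ
= [3.3300, -4.2320]ᵀ
Result: (3.3300, -4.2320)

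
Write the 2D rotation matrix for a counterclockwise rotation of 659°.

Rotation matrix formula: [[cos θ, -sin θ], [sin θ, cos θ]]
For θ = 659°:
cos(659°) = 0.4848
sin(659°) = -0.8746
Result: [[0.4848, 0.8746], [-0.8746, 0.4848]]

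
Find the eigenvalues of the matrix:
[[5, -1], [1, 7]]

Characteristic equation: det(A - λI) = 0
λ² - (trace)λ + (det) = 0
trace = 5 + 7 = 12, det = (5)(7) - (-1)(1) = 36
λ² - (12)λ + (36) = 0
λ = (12 ± √((12)² - 4·(36))) / 2 = (12 ± √0) / 2
Solving: λ = 6, 6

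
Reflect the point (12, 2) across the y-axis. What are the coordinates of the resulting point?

Reflection across y-axis: (12, 2) → (-12, 2)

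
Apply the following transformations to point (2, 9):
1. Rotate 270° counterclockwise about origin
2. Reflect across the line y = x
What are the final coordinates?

Step 1: Rotate 270° → (9, -2)
Step 2: Reflect across line y = x → (-2, 9)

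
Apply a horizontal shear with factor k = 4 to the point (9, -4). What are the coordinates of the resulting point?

Shear matrix for horizontal shear with factor k = 4:
[[1, 4], [0, 1]]
Result: (9, -4) → (-7, -4)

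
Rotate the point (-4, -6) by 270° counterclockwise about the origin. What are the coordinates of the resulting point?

Rotation matrix for 270°: [[cos 270°, -sin 270°], [sin 270°, cos 270°]] = [[0, 1], [-1, 0]]
[[0, 1], [-1, 0]] × [-4, -6]ᵀ = [-6, 4]ᵀ
Result: (-6, 4)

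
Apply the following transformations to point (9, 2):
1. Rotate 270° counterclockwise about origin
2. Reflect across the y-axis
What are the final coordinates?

Step 1: Rotate 270° → (2, -9)
Step 2: Reflect across y-axis → (-2, -9)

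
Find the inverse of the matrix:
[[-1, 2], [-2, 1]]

For [[a,b],[c,d]], inverse = (1/det)·[[d,-b],[-c,a]]
det = (-1)(1) - (2)(-2) = -1 - -4 = 3
Inverse = (1/3)·[[1, -2], [2, -1]]
= [[1/3, -2/3], [2/3, -1/3]]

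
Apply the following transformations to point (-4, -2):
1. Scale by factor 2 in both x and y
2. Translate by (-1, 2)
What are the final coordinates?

Step 1: Scale (-4, -2) by 2 → (-8, -4)
Step 2: Translate by (-1, 2) → (-9, -2)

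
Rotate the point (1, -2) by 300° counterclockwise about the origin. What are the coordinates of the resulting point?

Rotation matrix for 300°: [[cos 300°, -sin 300°], [sin 300°, cos 300°]] ≈ [[0.500000, 0.866025], [-0.866025, 0.500000]]
[[0.500000, 0.866025], [-0.866025, 0.500000]] × [1, -2]ᵀ ≈ [-1.2321, -1.8660]ᵀ
Result: (-1.2321, -1.8660)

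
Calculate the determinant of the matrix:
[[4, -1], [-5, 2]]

For a 2×2 matrix [[a, b], [c, d]], det = ad - bc
det = (4)(2) - (-1)(-5) = 8 - 5 = 3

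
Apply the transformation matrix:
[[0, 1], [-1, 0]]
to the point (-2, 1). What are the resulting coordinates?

Matrix multiplication:
[[0, 1], [-1, 0]] × [-2, 1]ᵀ
= [(0)(-2) + (1)(1), (-1)(-2) + (0)(1)]ᵀ
= [1, 2]ᵀ
Result: (1, 2)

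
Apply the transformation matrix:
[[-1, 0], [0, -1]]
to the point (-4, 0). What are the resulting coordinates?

Matrix multiplication:
[[-1, 0], [0, -1]] × [-4, 0]ᵀ
= [(-1)(-4) + (0)(0), (0)(-4) + (-1)(0)]ᵀ
= [4, 0]ᵀ
Result: (4, 0)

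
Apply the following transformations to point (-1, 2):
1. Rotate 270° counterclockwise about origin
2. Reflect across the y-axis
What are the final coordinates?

Step 1: Rotate 270° → (2, 1)
Step 2: Reflect across y-axis → (-2, 1)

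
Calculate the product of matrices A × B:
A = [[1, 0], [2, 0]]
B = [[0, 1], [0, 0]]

Matrix multiplication:
C[0][0] = 1×0 + 0×0 = 0
C[0][1] = 1×1 + 0×0 = 1
C[1][0] = 2×0 + 0×0 = 0
C[1][1] = 2×1 + 0×0 = 2
Result: [[0, 1], [0, 2]]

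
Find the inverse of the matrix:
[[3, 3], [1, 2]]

For [[a,b],[c,d]], inverse = (1/det)·[[d,-b],[-c,a]]
det = (3)(2) - (3)(1) = 6 - 3 = 3
Inverse = (1/3)·[[2, -3], [-1, 3]]
= [[2/3, -1], [-1/3, 1]]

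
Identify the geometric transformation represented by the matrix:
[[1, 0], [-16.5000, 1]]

This matrix represents: vertical shear with factor -16.5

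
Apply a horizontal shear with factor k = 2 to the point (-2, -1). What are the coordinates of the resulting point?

Shear matrix for horizontal shear with factor k = 2:
[[1, 2], [0, 1]]
Result: (-2, -1) → (-4, -1)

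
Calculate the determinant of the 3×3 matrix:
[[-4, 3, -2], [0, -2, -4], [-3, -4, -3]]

Expansion along first row:
det = -4·det([[-2,-4],[-4,-3]]) - 3·det([[0,-4],[-3,-3]]) + -2·det([[0,-2],[-3,-4]])
    = -4·(-2·-3 - -4·-4) - 3·(0·-3 - -4·-3) + -2·(0·-4 - -2·-3)
    = -4·-10 - 3·-12 + -2·-6
    = 40 + 36 + 12 = 88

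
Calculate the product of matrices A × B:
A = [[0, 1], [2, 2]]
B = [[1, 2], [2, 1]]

Matrix multiplication:
C[0][0] = 0×1 + 1×2 = 2
C[0][1] = 0×2 + 1×1 = 1
C[1][0] = 2×1 + 2×2 = 6
C[1][1] = 2×2 + 2×1 = 6
Result: [[2, 1], [6, 6]]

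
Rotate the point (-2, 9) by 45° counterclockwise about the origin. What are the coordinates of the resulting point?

Rotation matrix for 45°: [[cos 45°, -sin 45°], [sin 45°, cos 45°]] ≈ [[0.707107, -0.707107], [0.707107, 0.707107]]
[[0.707107, -0.707107], [0.707107, 0.707107]] × [-2, 9]ᵀ ≈ [-7.7782, 4.9497]ᵀ
Result: (-7.7782, 4.9497)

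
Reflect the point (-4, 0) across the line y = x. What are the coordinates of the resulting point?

Reflection across line y = x: (-4, 0) → (0, -4)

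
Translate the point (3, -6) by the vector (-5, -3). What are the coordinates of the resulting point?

Translation by (-5, -3) (homogeneous matrix [[1, 0, -5], [0, 1, -3], [0, 0, 1]]):
x' = 3 + -5 = -2
y' = -6 + -3 = -9
Result: (-2, -9)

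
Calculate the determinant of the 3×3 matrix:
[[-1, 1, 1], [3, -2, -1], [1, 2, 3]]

Expansion along first row:
det = -1·det([[-2,-1],[2,3]]) - 1·det([[3,-1],[1,3]]) + 1·det([[3,-2],[1,2]])
    = -1·(-2·3 - -1·2) - 1·(3·3 - -1·1) + 1·(3·2 - -2·1)
    = -1·-4 - 1·10 + 1·8
    = 4 + -10 + 8 = 2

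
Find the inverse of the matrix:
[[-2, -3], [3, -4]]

For [[a,b],[c,d]], inverse = (1/det)·[[d,-b],[-c,a]]
det = (-2)(-4) - (-3)(3) = 8 - -9 = 17
Inverse = (1/17)·[[-4, 3], [-3, -2]]
= [[-4/17, 3/17], [-3/17, -2/17]]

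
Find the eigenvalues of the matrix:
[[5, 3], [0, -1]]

Characteristic equation: det(A - λI) = 0
λ² - (trace)λ + (det) = 0
trace = 5 + -1 = 4, det = (5)(-1) - (3)(0) = -5
λ² - (4)λ + (-5) = 0
λ = (4 ± √((4)² - 4·(-5))) / 2 = (4 ± √36) / 2
Solving: λ = -1, 5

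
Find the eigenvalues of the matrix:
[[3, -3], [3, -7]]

Characteristic equation: det(A - λI) = 0
λ² - (trace)λ + (det) = 0
trace = 3 + -7 = -4, det = (3)(-7) - (-3)(3) = -12
λ² - (-4)λ + (-12) = 0
λ = (-4 ± √((-4)² - 4·(-12))) / 2 = (-4 ± √64) / 2
Solving: λ = -6, 2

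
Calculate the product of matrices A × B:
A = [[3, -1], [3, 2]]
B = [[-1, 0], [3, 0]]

Matrix multiplication:
C[0][0] = 3×-1 + -1×3 = -6
C[0][1] = 3×0 + -1×0 = 0
C[1][0] = 3×-1 + 2×3 = 3
C[1][1] = 3×0 + 2×0 = 0
Result: [[-6, 0], [3, 0]]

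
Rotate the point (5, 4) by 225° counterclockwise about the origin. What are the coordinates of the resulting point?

Rotation matrix for 225°: [[cos 225°, -sin 225°], [sin 225°, cos 225°]] ≈ [[-0.707107, 0.707107], [-0.707107, -0.707107]]
[[-0.707107, 0.707107], [-0.707107, -0.707107]] × [5, 4]ᵀ ≈ [-0.7071, -6.3640]ᵀ
Result: (-0.7071, -6.3640)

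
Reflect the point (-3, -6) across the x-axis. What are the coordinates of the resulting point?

Reflection across x-axis: (-3, -6) → (-3, 6)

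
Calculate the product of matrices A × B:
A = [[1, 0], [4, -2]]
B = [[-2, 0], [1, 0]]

Matrix multiplication:
C[0][0] = 1×-2 + 0×1 = -2
C[0][1] = 1×0 + 0×0 = 0
C[1][0] = 4×-2 + -2×1 = -10
C[1][1] = 4×0 + -2×0 = 0
Result: [[-2, 0], [-10, 0]]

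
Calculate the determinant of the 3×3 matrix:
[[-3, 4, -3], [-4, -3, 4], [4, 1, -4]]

Expansion along first row:
det = -3·det([[-3,4],[1,-4]]) - 4·det([[-4,4],[4,-4]]) + -3·det([[-4,-3],[4,1]])
    = -3·(-3·-4 - 4·1) - 4·(-4·-4 - 4·4) + -3·(-4·1 - -3·4)
    = -3·8 - 4·0 + -3·8
    = -24 + 0 + -24 = -48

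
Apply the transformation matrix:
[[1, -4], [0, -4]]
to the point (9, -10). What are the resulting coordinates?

Matrix multiplication:
[[1, -4], [0, -4]] × [9, -10]ᵀ
= [(1)(9) + (-4)(-10), (0)(9) + (-4)(-10)]ᵀ
= [49, 40]ᵀ
Result: (49, 40)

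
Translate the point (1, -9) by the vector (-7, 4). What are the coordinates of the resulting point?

Translation by (-7, 4) (homogeneous matrix [[1, 0, -7], [0, 1, 4], [0, 0, 1]]):
x' = 1 + -7 = -6
y' = -9 + 4 = -5
Result: (-6, -5)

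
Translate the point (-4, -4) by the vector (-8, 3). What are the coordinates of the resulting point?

Translation by (-8, 3) (homogeneous matrix [[1, 0, -8], [0, 1, 3], [0, 0, 1]]):
x' = -4 + -8 = -12
y' = -4 + 3 = -1
Result: (-12, -1)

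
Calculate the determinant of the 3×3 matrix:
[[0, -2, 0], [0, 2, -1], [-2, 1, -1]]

Expansion along first row:
det = 0·det([[2,-1],[1,-1]]) - -2·det([[0,-1],[-2,-1]]) + 0·det([[0,2],[-2,1]])
    = 0·(2·-1 - -1·1) - -2·(0·-1 - -1·-2) + 0·(0·1 - 2·-2)
    = 0·-1 - -2·-2 + 0·4
    = 0 + -4 + 0 = -4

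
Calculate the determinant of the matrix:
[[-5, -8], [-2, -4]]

For a 2×2 matrix [[a, b], [c, d]], det = ad - bc
det = (-5)(-4) - (-8)(-2) = 20 - 16 = 4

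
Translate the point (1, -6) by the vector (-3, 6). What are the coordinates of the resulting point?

Translation by (-3, 6) (homogeneous matrix [[1, 0, -3], [0, 1, 6], [0, 0, 1]]):
x' = 1 + -3 = -2
y' = -6 + 6 = 0
Result: (-2, 0)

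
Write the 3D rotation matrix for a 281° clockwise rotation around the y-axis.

Rotation matrix for clockwise 281° around y-axis:
A clockwise rotation by 281° is a counterclockwise rotation by -281°.
cos(-281°) = 0.1908, sin(-281°) = 0.9816
Result: [[0.1908, 0, 0.9816], [0, 1, 0], [-0.9816, 0, 0.1908]]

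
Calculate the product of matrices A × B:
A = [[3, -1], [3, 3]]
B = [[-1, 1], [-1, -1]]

Matrix multiplication:
C[0][0] = 3×-1 + -1×-1 = -2
C[0][1] = 3×1 + -1×-1 = 4
C[1][0] = 3×-1 + 3×-1 = -6
C[1][1] = 3×1 + 3×-1 = 0
Result: [[-2, 4], [-6, 0]]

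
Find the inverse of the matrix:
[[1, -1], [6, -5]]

For [[a,b],[c,d]], inverse = (1/det)·[[d,-b],[-c,a]]
det = (1)(-5) - (-1)(6) = -5 - -6 = 1
Inverse = [[-5, 1], [-6, 1]]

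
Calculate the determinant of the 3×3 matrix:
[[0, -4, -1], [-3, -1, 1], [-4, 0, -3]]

Expansion along first row:
det = 0·det([[-1,1],[0,-3]]) - -4·det([[-3,1],[-4,-3]]) + -1·det([[-3,-1],[-4,0]])
    = 0·(-1·-3 - 1·0) - -4·(-3·-3 - 1·-4) + -1·(-3·0 - -1·-4)
    = 0·3 - -4·13 + -1·-4
    = 0 + 52 + 4 = 56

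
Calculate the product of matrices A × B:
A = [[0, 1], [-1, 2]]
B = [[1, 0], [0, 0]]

Matrix multiplication:
C[0][0] = 0×1 + 1×0 = 0
C[0][1] = 0×0 + 1×0 = 0
C[1][0] = -1×1 + 2×0 = -1
C[1][1] = -1×0 + 2×0 = 0
Result: [[0, 0], [-1, 0]]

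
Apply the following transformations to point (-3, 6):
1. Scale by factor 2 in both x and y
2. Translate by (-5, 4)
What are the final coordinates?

Step 1: Scale (-3, 6) by 2 → (-6, 12)
Step 2: Translate by (-5, 4) → (-11, 16)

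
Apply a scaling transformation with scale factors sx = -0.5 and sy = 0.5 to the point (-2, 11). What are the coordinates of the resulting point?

Scaling matrix:
[[-0.50, 0], [0, 0.50]]
Result: (-2 × -0.5, 11 × 0.5) = (1, 5.5)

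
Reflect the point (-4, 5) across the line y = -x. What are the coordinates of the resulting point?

Reflection across line y = -x: (-4, 5) → (-5, 4)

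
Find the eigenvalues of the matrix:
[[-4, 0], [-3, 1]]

Characteristic equation: det(A - λI) = 0
λ² - (trace)λ + (det) = 0
trace = -4 + 1 = -3, det = (-4)(1) - (0)(-3) = -4
λ² - (-3)λ + (-4) = 0
λ = (-3 ± √((-3)² - 4·(-4))) / 2 = (-3 ± √25) / 2
Solving: λ = -4, 1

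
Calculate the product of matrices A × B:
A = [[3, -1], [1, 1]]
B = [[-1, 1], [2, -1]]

Matrix multiplication:
C[0][0] = 3×-1 + -1×2 = -5
C[0][1] = 3×1 + -1×-1 = 4
C[1][0] = 1×-1 + 1×2 = 1
C[1][1] = 1×1 + 1×-1 = 0
Result: [[-5, 4], [1, 0]]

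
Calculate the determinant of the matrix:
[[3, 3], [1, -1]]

For a 2×2 matrix [[a, b], [c, d]], det = ad - bc
det = (3)(-1) - (3)(1) = -3 - 3 = -6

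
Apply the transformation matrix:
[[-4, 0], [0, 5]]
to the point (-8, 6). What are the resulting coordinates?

Matrix multiplication:
[[-4, 0], [0, 5]] × [-8, 6]ᵀ
= [(-4)(-8) + (0)(6), (0)(-8) + (5)(6)]ᵀ
= [32, 30]ᵀ
Result: (32, 30)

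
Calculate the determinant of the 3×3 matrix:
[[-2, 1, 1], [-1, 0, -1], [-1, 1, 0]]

Expansion along first row:
det = -2·det([[0,-1],[1,0]]) - 1·det([[-1,-1],[-1,0]]) + 1·det([[-1,0],[-1,1]])
    = -2·(0·0 - -1·1) - 1·(-1·0 - -1·-1) + 1·(-1·1 - 0·-1)
    = -2·1 - 1·-1 + 1·-1
    = -2 + 1 + -1 = -2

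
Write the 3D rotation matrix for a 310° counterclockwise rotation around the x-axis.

Rotation matrix for counterclockwise 310° around x-axis:
cos(310°) = 0.6428, sin(310°) = -0.7660
Result: [[1, 0, 0], [0, 0.6428, 0.7660], [0, -0.7660, 0.6428]]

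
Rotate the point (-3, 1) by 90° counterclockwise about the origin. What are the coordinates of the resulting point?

Rotation matrix for 90°: [[cos 90°, -sin 90°], [sin 90°, cos 90°]] = [[0, -1], [1, 0]]
[[0, -1], [1, 0]] × [-3, 1]ᵀ = [-1, -3]ᵀ
Result: (-1, -3)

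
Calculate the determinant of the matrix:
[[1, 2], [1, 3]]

For a 2×2 matrix [[a, b], [c, d]], det = ad - bc
det = (1)(3) - (2)(1) = 3 - 2 = 1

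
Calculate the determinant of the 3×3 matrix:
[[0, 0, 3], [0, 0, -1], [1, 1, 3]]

Expansion along first row:
det = 0·det([[0,-1],[1,3]]) - 0·det([[0,-1],[1,3]]) + 3·det([[0,0],[1,1]])
    = 0·(0·3 - -1·1) - 0·(0·3 - -1·1) + 3·(0·1 - 0·1)
    = 0·1 - 0·1 + 3·0
    = 0 + 0 + 0 = 0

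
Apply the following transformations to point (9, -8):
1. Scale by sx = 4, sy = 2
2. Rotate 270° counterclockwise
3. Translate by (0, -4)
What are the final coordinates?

Step 1: Scale → (36, -16)
Step 2: Rotate 270° → (-16, -36)
Step 3: Translate → (-16, -40)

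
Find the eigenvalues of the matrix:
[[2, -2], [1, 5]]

Characteristic equation: det(A - λI) = 0
λ² - (trace)λ + (det) = 0
trace = 2 + 5 = 7, det = (2)(5) - (-2)(1) = 12
λ² - (7)λ + (12) = 0
λ = (7 ± √((7)² - 4·(12))) / 2 = (7 ± √1) / 2
Solving: λ = 3, 4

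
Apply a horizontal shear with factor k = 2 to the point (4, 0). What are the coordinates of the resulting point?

Shear matrix for horizontal shear with factor k = 2:
[[1, 2], [0, 1]]
Result: (4, 0) → (4, 0)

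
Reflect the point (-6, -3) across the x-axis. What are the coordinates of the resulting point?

Reflection across x-axis: (-6, -3) → (-6, 3)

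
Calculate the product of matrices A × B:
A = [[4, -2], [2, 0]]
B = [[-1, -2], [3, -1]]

Matrix multiplication:
C[0][0] = 4×-1 + -2×3 = -10
C[0][1] = 4×-2 + -2×-1 = -6
C[1][0] = 2×-1 + 0×3 = -2
C[1][1] = 2×-2 + 0×-1 = -4
Result: [[-10, -6], [-2, -4]]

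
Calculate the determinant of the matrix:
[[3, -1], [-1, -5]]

For a 2×2 matrix [[a, b], [c, d]], det = ad - bc
det = (3)(-5) - (-1)(-1) = -15 - 1 = -16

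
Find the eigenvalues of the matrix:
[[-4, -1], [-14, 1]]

Characteristic equation: det(A - λI) = 0
λ² - (trace)λ + (det) = 0
trace = -4 + 1 = -3, det = (-4)(1) - (-1)(-14) = -18
λ² - (-3)λ + (-18) = 0
λ = (-3 ± √((-3)² - 4·(-18))) / 2 = (-3 ± √81) / 2
Solving: λ = -6, 3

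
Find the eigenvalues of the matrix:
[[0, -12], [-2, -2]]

Characteristic equation: det(A - λI) = 0
λ² - (trace)λ + (det) = 0
trace = 0 + -2 = -2, det = (0)(-2) - (-12)(-2) = -24
λ² - (-2)λ + (-24) = 0
λ = (-2 ± √((-2)² - 4·(-24))) / 2 = (-2 ± √100) / 2
Solving: λ = -6, 4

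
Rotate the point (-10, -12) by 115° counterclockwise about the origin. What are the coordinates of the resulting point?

Rotation matrix for 115°: [[cos 115°, -sin 115°], [sin 115°, cos 115°]] ≈ [[-0.422618, -0.906308], [0.906308, -0.422618]]
[[-0.422618, -0.906308], [0.906308, -0.422618]] × [-10, -12]ᵀ ≈ [15.1019, -3.9917]ᵀ
Result: (15.1019, -3.9917)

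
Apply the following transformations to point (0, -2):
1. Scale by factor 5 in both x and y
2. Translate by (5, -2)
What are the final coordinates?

Step 1: Scale (0, -2) by 5 → (0, -10)
Step 2: Translate by (5, -2) → (5, -12)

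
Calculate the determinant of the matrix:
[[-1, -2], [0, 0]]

For a 2×2 matrix [[a, b], [c, d]], det = ad - bc
det = (-1)(0) - (-2)(0) = 0 - 0 = 0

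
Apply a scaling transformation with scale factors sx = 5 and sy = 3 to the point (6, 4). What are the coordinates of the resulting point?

Scaling matrix:
[[5, 0], [0, 3]]
Result: (6 × 5, 4 × 3) = (30, 12)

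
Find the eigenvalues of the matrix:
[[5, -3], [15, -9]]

Characteristic equation: det(A - λI) = 0
λ² - (trace)λ + (det) = 0
trace = 5 + -9 = -4, det = (5)(-9) - (-3)(15) = 0
λ² - (-4)λ + (0) = 0
λ = (-4 ± √((-4)² - 4·(0))) / 2 = (-4 ± √16) / 2
Solving: λ = -4, 0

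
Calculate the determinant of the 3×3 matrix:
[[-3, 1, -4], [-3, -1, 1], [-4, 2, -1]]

Expansion along first row:
det = -3·det([[-1,1],[2,-1]]) - 1·det([[-3,1],[-4,-1]]) + -4·det([[-3,-1],[-4,2]])
    = -3·(-1·-1 - 1·2) - 1·(-3·-1 - 1·-4) + -4·(-3·2 - -1·-4)
    = -3·-1 - 1·7 + -4·-10
    = 3 + -7 + 40 = 36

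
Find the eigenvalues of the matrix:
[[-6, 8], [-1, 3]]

Characteristic equation: det(A - λI) = 0
λ² - (trace)λ + (det) = 0
trace = -6 + 3 = -3, det = (-6)(3) - (8)(-1) = -10
λ² - (-3)λ + (-10) = 0
λ = (-3 ± √((-3)² - 4·(-10))) / 2 = (-3 ± √49) / 2
Solving: λ = -5, 2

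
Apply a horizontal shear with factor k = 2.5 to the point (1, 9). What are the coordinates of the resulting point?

Shear matrix for horizontal shear with factor k = 2.5:
[[1, 2.50], [0, 1]]
Result: (1, 9) → (23.5, 9)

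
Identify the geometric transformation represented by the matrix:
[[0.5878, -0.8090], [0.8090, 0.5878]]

This matrix represents: rotation by 54° counterclockwise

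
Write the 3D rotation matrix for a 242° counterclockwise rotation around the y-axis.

Rotation matrix for counterclockwise 242° around y-axis:
cos(242°) = -0.4695, sin(242°) = -0.8829
Result: [[-0.4695, 0, -0.8829], [0, 1, 0], [0.8829, 0, -0.4695]]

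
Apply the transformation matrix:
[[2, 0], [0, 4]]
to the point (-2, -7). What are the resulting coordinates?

Matrix multiplication:
[[2, 0], [0, 4]] × [-2, -7]ᵀ
= [(2)(-2) + (0)(-7), (0)(-2) + (4)(-7)]ᵀ
= [-4, -28]ᵀ
Result: (-4, -28)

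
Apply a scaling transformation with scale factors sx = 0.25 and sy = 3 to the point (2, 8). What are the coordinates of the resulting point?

Scaling matrix:
[[0.25, 0], [0, 3]]
Result: (2 × 0.25, 8 × 3) = (0.5, 24)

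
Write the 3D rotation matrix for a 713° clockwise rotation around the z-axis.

Rotation matrix for clockwise 713° around z-axis:
A clockwise rotation by 713° is a counterclockwise rotation by -713°.
cos(-713°) = 0.9925, sin(-713°) = 0.1219
Result: [[0.9925, -0.1219, 0], [0.1219, 0.9925, 0], [0, 0, 1]]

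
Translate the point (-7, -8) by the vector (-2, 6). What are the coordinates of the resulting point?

Translation by (-2, 6) (homogeneous matrix [[1, 0, -2], [0, 1, 6], [0, 0, 1]]):
x' = -7 + -2 = -9
y' = -8 + 6 = -2
Result: (-9, -2)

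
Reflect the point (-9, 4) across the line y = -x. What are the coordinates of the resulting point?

Reflection across line y = -x: (-9, 4) → (-4, 9)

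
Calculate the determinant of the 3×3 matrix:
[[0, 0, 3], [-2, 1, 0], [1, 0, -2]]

Expansion along first row:
det = 0·det([[1,0],[0,-2]]) - 0·det([[-2,0],[1,-2]]) + 3·det([[-2,1],[1,0]])
    = 0·(1·-2 - 0·0) - 0·(-2·-2 - 0·1) + 3·(-2·0 - 1·1)
    = 0·-2 - 0·4 + 3·-1
    = 0 + 0 + -3 = -3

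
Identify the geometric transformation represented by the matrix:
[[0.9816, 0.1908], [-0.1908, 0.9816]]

This matrix represents: rotation by 349° counterclockwise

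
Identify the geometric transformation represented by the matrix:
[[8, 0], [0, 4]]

This matrix represents: non-uniform scaling by sx = 8, sy = 4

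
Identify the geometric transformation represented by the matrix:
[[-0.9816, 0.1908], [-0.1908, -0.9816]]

This matrix represents: rotation by 191° counterclockwise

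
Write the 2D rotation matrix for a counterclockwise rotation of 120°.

Rotation matrix formula: [[cos θ, -sin θ], [sin θ, cos θ]]
For θ = 120°:
cos(120°) = -1/2
sin(120°) = √3/2
Result: [[-1/2, -√3/2], [√3/2, -1/2]]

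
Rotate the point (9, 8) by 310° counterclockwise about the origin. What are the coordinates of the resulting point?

Rotation matrix for 310°: [[cos 310°, -sin 310°], [sin 310°, cos 310°]] ≈ [[0.642788, 0.766044], [-0.766044, 0.642788]]
[[0.642788, 0.766044], [-0.766044, 0.642788]] × [9, 8]ᵀ ≈ [11.9134, -1.7521]ᵀ
Result: (11.9134, -1.7521)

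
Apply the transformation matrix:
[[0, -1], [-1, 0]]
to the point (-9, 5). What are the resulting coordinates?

Matrix multiplication:
[[0, -1], [-1, 0]] × [-9, 5]ᵀ
= [(0)(-9) + (-1)(5), (-1)(-9) + (0)(5)]ᵀ
= [-5, 9]ᵀ
Result: (-5, 9)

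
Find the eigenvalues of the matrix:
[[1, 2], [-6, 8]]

Characteristic equation: det(A - λI) = 0
λ² - (trace)λ + (det) = 0
trace = 1 + 8 = 9, det = (1)(8) - (2)(-6) = 20
λ² - (9)λ + (20) = 0
λ = (9 ± √((9)² - 4·(20))) / 2 = (9 ± √1) / 2
Solving: λ = 4, 5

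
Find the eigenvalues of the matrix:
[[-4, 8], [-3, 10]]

Characteristic equation: det(A - λI) = 0
λ² - (trace)λ + (det) = 0
trace = -4 + 10 = 6, det = (-4)(10) - (8)(-3) = -16
λ² - (6)λ + (-16) = 0
λ = (6 ± √((6)² - 4·(-16))) / 2 = (6 ± √100) / 2
Solving: λ = -2, 8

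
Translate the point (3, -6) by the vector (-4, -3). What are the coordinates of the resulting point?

Translation by (-4, -3) (homogeneous matrix [[1, 0, -4], [0, 1, -3], [0, 0, 1]]):
x' = 3 + -4 = -1
y' = -6 + -3 = -9
Result: (-1, -9)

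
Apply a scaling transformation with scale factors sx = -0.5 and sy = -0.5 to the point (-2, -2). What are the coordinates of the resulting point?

Scaling matrix:
[[-0.50, 0], [0, -0.50]]
Result: (-2 × -0.5, -2 × -0.5) = (1, 1)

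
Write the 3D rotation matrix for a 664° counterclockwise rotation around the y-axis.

Rotation matrix for counterclockwise 664° around y-axis:
cos(664°) = 0.5592, sin(664°) = -0.8290
Result: [[0.5592, 0, -0.8290], [0, 1, 0], [0.8290, 0, 0.5592]]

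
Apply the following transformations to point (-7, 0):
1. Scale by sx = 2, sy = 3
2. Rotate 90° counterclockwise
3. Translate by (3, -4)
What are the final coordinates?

Step 1: Scale → (-14, 0)
Step 2: Rotate 90° → (0, -14)
Step 3: Translate → (3, -18)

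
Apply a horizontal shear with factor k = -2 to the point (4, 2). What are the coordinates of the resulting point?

Shear matrix for horizontal shear with factor k = -2:
[[1, -2], [0, 1]]
Result: (4, 2) → (0, 2)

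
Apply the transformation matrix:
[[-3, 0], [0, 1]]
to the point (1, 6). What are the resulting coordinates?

Matrix multiplication:
[[-3, 0], [0, 1]] × [1, 6]ᵀ
= [(-3)(1) + (0)(6), (0)(1) + (1)(6)]ᵀ
= [-3, 6]ᵀ
Result: (-3, 6)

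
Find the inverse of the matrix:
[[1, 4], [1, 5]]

For [[a,b],[c,d]], inverse = (1/det)·[[d,-b],[-c,a]]
det = (1)(5) - (4)(1) = 5 - 4 = 1
Inverse = [[5, -4], [-1, 1]]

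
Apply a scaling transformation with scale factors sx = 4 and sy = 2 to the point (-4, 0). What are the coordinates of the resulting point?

Scaling matrix:
[[4, 0], [0, 2]]
Result: (-4 × 4, 0 × 2) = (-16, 0)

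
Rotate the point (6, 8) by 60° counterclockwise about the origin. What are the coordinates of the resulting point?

Rotation matrix for 60°: [[cos 60°, -sin 60°], [sin 60°, cos 60°]] ≈ [[0.500000, -0.866025], [0.866025, 0.500000]]
[[0.500000, -0.866025], [0.866025, 0.500000]] × [6, 8]ᵀ ≈ [-3.9282, 9.1962]ᵀ
Result: (-3.9282, 9.1962)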